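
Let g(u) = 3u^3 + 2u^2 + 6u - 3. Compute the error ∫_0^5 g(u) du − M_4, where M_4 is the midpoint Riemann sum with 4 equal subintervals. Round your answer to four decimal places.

Exact integral: ∫_0^5 g(u) du ≈ 612.083333.
M_4 = 596.1328125.
Error ≈ 612.083333 − 596.1328125 ≈ 15.9505.

15.9505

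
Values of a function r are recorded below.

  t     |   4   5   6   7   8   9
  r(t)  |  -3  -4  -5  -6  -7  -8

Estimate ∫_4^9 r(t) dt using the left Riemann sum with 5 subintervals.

-25

Δt = 1.
Sum = 1·[(-3) + (-4) + (-5) + (-6) + (-7)] = -25.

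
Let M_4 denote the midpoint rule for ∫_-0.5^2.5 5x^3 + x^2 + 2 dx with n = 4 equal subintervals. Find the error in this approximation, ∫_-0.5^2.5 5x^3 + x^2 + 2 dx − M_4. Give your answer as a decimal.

2.25

Exact integral: ∫_-0.5^2.5 f(x) dx = 60.
M_4 = 57.75.
Error = 60 − 57.75 = 2.25.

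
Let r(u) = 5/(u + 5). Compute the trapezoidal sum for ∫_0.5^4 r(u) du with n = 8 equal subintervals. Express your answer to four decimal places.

Δu = (4 − 0.5)/8 = 0.4375.
r(0.5) = 10/11, r(0.9375) = 16/19, r(1.375) = 40/51, r(1.8125) = 80/109, r(2.25) = 20/29, r(2.6875) = 80/123, r(3.125) = 8/13, r(3.5625) = 80/137, r(4) = 5/9.
T_8 = (Δu/2)·[r(u_0) + 2r(u_1) + ... + 2r(u_{7}) + r(u_8)].
Sum ≈ 2.4640.

2.4640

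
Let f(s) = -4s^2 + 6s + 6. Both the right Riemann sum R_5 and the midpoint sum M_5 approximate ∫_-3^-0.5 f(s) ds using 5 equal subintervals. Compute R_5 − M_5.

R_5 = -35.
M_5 = -46.875.
R_5 − M_5 = 11.875.

11.875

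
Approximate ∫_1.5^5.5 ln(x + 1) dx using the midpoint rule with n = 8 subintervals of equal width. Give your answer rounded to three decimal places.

Δx = (5.5 − 1.5)/8 = 0.5.
Midpoints: 1.75, 2.25, 2.75, 3.25, 3.75, 4.25, 4.75, 5.25.
f(1.75) ≈ 1.012, f(2.25) ≈ 1.179, f(2.75) ≈ 1.322, f(3.25) ≈ 1.447, f(3.75) ≈ 1.558, f(4.25) ≈ 1.658, f(4.75) ≈ 1.749, f(5.25) ≈ 1.833.
Sum = Δx · [f(1.75) + f(2.25) + f(2.75) + ...].
Sum ≈ 5.879.

5.879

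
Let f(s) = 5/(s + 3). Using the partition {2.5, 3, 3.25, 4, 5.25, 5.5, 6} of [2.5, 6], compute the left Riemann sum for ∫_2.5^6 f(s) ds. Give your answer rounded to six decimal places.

2.601369

Subinterval widths: 0.5, 0.25, 0.75, 1.25, 0.25, 0.5.
Left endpoints: 2.5, 3, 3.25, 4, 5.25, 5.5.
f(2.5) = 10/11, f(3) = 5/6, f(3.25) = 0.8, f(4) = 5/7, f(5.25) = 20/33, f(5.5) = 10/17.
Sum = Σ Δs_i · f(s_i).
Sum ≈ 2.601369.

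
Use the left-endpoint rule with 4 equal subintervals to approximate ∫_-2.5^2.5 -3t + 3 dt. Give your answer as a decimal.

24.375

Δt = (2.5 − (-2.5))/4 = 1.25.
Left endpoints: -2.5, -1.25, 0, 1.25.
f(-2.5) = 10.5, f(-1.25) = 6.75, f(0) = 3, f(1.25) = -0.75.
Sum = Δt · [f(-2.5) + f(-1.25) + f(0) + f(1.25)].
Sum = 24.375.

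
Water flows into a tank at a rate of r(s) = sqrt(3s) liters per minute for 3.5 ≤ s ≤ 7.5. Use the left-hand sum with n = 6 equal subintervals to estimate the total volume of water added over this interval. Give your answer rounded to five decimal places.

Δs = (7.5 − 3.5)/6 = 2/3.
Left endpoints: 3.5, 25/6, 29/6, 5.5, 37/6, 41/6.
r(3.5) ≈ 3.24037, r(25/6) ≈ 3.53553, r(29/6) ≈ 3.80789, r(5.5) ≈ 4.06202, r(37/6) ≈ 4.30116, r(41/6) ≈ 4.52769.
Sum = Δs · [r(3.5) + r(25/6) + r(29/6) + ...].
Sum ≈ 15.64978.

15.64978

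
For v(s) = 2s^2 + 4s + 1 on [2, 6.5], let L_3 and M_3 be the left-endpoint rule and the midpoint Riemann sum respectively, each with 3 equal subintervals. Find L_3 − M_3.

L_3 = 191.25.
M_3 = 257.0625.
L_3 − M_3 = -65.8125.

-65.8125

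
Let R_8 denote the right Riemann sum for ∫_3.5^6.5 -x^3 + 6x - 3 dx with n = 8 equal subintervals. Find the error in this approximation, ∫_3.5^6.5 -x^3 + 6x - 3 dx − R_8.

Exact integral: ∫_3.5^6.5 f(x) dx = -327.75.
R_8 = -368.8828125.
Error = -327.75 − (-368.8828125) = 41.1328125.

41.1328125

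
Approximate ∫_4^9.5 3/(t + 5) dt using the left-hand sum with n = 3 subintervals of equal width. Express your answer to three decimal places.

Δt = (9.5 − 4)/3 = 11/6.
Left endpoints: 4, 35/6, 23/3.
f(4) = 1/3, f(35/6) = 18/65, f(23/3) = 9/38.
Sum = Δt · [f(4) + f(35/6) + f(23/3)].
Sum ≈ 1.553.

1.553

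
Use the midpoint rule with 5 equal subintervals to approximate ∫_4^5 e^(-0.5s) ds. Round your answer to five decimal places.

0.10646

Δs = (5 − 4)/5 = 0.2.
Midpoints: 4.1, 4.3, 4.5, 4.7, 4.9.
f(4.1) ≈ 0.12873, f(4.3) ≈ 0.11648, f(4.5) ≈ 0.10540, f(4.7) ≈ 0.09537, f(4.9) ≈ 0.08629.
Sum = Δs · [f(4.1) + f(4.3) + f(4.5) + f(4.7) + f(4.9)].
Sum ≈ 0.10646.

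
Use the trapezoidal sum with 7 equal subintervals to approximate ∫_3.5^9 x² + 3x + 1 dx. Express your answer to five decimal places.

337.89923

Δx = (9 − 3.5)/7 = 11/14.
f(3.5) = 23.75, f(30/7) = 1579/49, f(71/14) = 8219/196, f(41/7) = 2591/49, f(93/14) = 12751/196, f(52/7) = 3845/49, f(115/14) = 18251/196, f(9) = 109.
T_7 = (Δx/2)·[f(x_0) + 2f(x_1) + ... + 2f(x_{6}) + f(x_7)].
Sum ≈ 337.89923.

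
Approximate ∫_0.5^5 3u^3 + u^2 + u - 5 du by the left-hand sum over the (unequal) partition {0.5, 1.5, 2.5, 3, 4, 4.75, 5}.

Subinterval widths: 1, 1, 0.5, 1, 0.75, 0.25.
Left endpoints: 0.5, 1.5, 2.5, 3, 4, 4.75.
f(0.5) = -3.875, f(1.5) = 8.875, f(2.5) = 50.625, f(3) = 88, f(4) = 207, f(4.75) = 343.828125.
Sum = Σ Δu_i · f(u_i).
Sum = 359.51953125.

359.51953125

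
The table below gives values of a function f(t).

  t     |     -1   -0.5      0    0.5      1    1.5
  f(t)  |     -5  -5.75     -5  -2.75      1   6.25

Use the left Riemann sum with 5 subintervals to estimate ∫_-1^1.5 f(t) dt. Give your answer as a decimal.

-8.75

Δt = 0.5.
Sum = 0.5·[(-5) + (-5.75) + (-5) + (-2.75) + 1] = -8.75.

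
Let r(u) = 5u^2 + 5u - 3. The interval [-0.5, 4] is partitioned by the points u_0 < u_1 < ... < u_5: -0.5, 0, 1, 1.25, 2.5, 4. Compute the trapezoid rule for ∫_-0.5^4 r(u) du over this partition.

138.140625

Subinterval widths: 0.5, 1, 0.25, 1.25, 1.5.
r(-0.5) = -4.25, r(0) = -3, r(1) = 7, r(1.25) = 11.0625, r(2.5) = 40.75, r(4) = 97.
On each subinterval the trapezoid contributes (Δu_i/2)·[r(u_{i-1}) + r(u_i)].
Sum = 138.140625.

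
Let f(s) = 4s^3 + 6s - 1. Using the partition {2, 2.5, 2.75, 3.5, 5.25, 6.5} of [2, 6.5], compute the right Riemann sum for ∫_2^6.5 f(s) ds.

Subinterval widths: 0.5, 0.25, 0.75, 1.75, 1.25.
Right endpoints: 2.5, 2.75, 3.5, 5.25, 6.5.
f(2.5) = 76.5, f(2.75) = 98.6875, f(3.5) = 191.5, f(5.25) = 609.3125, f(6.5) = 1136.5.
Sum = Σ Δs_i · f(s_i).
Sum = 2693.46875.

2693.46875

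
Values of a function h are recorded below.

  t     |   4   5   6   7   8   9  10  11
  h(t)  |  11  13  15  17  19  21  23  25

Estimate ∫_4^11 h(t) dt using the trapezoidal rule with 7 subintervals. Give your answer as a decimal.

Δt = 1.
T_7 = (1/2)·[11 + 2·13 + 2·15 + 2·17 + 2·19 + 2·21 + 2·23 + 25] = 126.

126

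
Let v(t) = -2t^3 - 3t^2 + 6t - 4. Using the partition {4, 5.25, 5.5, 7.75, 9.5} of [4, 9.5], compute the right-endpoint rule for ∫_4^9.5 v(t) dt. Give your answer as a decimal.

-6315.71875

Subinterval widths: 1.25, 0.25, 2.25, 1.75.
Right endpoints: 5.25, 5.5, 7.75, 9.5.
v(5.25) = -344.59375, v(5.5) = -394.5, v(7.75) = -1068.65625, v(9.5) = -1932.5.
Sum = Σ Δt_i · v(t_i).
Sum = -6315.71875.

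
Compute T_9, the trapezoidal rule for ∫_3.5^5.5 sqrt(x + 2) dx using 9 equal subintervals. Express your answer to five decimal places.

5.09384

Δx = (5.5 − 3.5)/9 = 2/9.
f(3.5) ≈ 2.34521, f(67/18) ≈ 2.39212, f(71/18) ≈ 2.43812, f(25/6) ≈ 2.48328, f(79/18) ≈ 2.52763, f(83/18) ≈ 2.57121, f(29/6) ≈ 2.61406, f(91/18) ≈ 2.65623, f(95/18) ≈ 2.69774, f(5.5) ≈ 2.73861.
T_9 = (Δx/2)·[f(x_0) + 2f(x_1) + ... + 2f(x_{8}) + f(x_9)].
Sum ≈ 5.09384.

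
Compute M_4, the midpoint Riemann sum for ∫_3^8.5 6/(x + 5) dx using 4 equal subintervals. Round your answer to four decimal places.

3.1347

Δx = (8.5 − 3)/4 = 1.375.
Midpoints: 3.6875, 5.0625, 6.4375, 7.8125.
f(3.6875) = 96/139, f(5.0625) = 96/161, f(6.4375) = 32/61, f(7.8125) = 96/205.
Sum = Δx · [f(3.6875) + f(5.0625) + f(6.4375) + f(7.8125)].
Sum ≈ 3.1347.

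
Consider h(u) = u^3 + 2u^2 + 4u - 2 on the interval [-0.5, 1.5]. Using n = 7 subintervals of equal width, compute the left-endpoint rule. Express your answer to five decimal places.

1.46429

Δu = (1.5 − (-0.5))/7 = 2/7.
Left endpoints: -0.5, -3/14, 1/14, 5/14, 9/14, 13/14, 17/14.
h(-0.5) = -3.625, h(-3/14) = -7615/2744, h(1/14) = -4675/2744, h(5/14) = -743/2744, h(9/14) = 4565/2744, h(13/14) = 11633/2744, h(17/14) = 20845/2744.
Sum = Δu · [h(-0.5) + h(-3/14) + h(1/14) + ...].
Sum ≈ 1.46429.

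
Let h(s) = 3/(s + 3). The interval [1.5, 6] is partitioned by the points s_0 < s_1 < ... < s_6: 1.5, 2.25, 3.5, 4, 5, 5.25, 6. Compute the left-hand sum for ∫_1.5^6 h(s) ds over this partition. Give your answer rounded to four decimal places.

Subinterval widths: 0.75, 1.25, 0.5, 1, 0.25, 0.75.
Left endpoints: 1.5, 2.25, 3.5, 4, 5, 5.25.
h(1.5) = 2/3, h(2.25) = 4/7, h(3.5) = 6/13, h(4) = 3/7, h(5) = 0.375, h(5.25) = 4/11.
Sum = Σ Δs_i · h(s_i).
Sum ≈ 2.2401.

2.2401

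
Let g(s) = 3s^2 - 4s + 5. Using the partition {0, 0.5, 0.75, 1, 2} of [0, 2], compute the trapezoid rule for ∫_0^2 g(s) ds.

Subinterval widths: 0.5, 0.25, 0.25, 1.
g(0) = 5, g(0.5) = 3.75, g(0.75) = 3.6875, g(1) = 4, g(2) = 9.
On each subinterval the trapezoid contributes (Δs_i/2)·[g(s_{i-1}) + g(s_i)].
Sum = 10.578125.

10.578125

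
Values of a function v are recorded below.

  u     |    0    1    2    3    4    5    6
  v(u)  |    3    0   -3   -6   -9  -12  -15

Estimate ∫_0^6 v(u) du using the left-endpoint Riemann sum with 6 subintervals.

Δu = 1.
Sum = 1·[3 + 0 + (-3) + (-6) + (-9) + (-12)] = -27.

-27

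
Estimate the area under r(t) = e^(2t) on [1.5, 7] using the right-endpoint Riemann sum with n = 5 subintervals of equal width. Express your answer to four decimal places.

1487682.5429

Δt = (7 − 1.5)/5 = 1.1.
Right endpoints: 2.6, 3.7, 4.8, 5.9, 7.
r(2.6) ≈ 181.2722, r(3.7) ≈ 1635.9844, r(4.8) ≈ 14764.7816, r(5.9) ≈ 133252.3529, r(7) ≈ 1202604.2842.
Sum = Δt · [r(2.6) + r(3.7) + r(4.8) + r(5.9) + r(7)].
Sum ≈ 1487682.5429.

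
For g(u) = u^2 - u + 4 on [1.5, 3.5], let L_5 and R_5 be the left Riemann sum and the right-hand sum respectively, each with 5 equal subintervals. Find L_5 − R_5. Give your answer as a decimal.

-3.2

L_5 = 14.62.
R_5 = 17.82.
L_5 − R_5 = -3.2.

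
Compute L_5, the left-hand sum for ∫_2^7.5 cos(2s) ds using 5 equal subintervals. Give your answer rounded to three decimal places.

Δs = (7.5 − 2)/5 = 1.1.
Left endpoints: 2, 3.1, 4.2, 5.3, 6.4.
f(2) ≈ -0.654, f(3.1) ≈ 0.997, f(4.2) ≈ -0.519, f(5.3) ≈ -0.385, f(6.4) ≈ 0.973.
Sum = Δs · [f(2) + f(3.1) + f(4.2) + f(5.3) + f(6.4)].
Sum ≈ 0.452.

0.452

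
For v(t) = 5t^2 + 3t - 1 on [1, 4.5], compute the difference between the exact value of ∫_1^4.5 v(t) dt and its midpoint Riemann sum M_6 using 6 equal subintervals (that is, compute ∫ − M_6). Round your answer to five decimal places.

0.49624

Exact integral: ∫_1^4.5 v(t) dt ≈ 175.5833333.
M_6 ≈ 175.0870949.
Error ≈ 175.5833333 − 175.0870949 ≈ 0.49624.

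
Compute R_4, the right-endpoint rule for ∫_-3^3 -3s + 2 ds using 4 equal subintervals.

Δs = (3 − (-3))/4 = 1.5.
Right endpoints: -1.5, 0, 1.5, 3.
f(-1.5) = 6.5, f(0) = 2, f(1.5) = -2.5, f(3) = -7.
Sum = Δs · [f(-1.5) + f(0) + f(1.5) + f(3)].
Sum = -1.5.

-1.5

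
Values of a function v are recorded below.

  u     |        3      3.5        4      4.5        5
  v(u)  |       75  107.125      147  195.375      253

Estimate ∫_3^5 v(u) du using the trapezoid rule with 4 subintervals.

Δu = 0.5.
T_4 = (0.5/2)·[75 + 2·107.125 + 2·147 + 2·195.375 + 253] = 306.75.

306.75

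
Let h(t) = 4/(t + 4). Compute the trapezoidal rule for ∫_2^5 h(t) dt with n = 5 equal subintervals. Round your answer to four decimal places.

Δt = (5 − 2)/5 = 0.6.
h(2) = 2/3, h(2.6) = 20/33, h(3.2) = 5/9, h(3.8) = 20/39, h(4.4) = 10/21, h(5) = 4/9.
T_5 = (Δt/2)·[h(t_0) + 2h(t_1) + ... + 2h(t_{4}) + h(t_5)].
Sum ≈ 1.6237.

1.6237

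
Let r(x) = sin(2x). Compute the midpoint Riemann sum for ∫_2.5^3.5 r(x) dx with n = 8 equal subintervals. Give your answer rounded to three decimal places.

-0.236

Δx = (3.5 − 2.5)/8 = 0.125.
Midpoints: 2.5625, 2.6875, 2.8125, 2.9375, 3.0625, 3.1875, 3.3125, 3.4375.
r(2.5625) ≈ -0.916, r(2.6875) ≈ -0.788, r(2.8125) ≈ -0.612, r(2.9375) ≈ -0.397, r(3.0625) ≈ -0.158, r(3.1875) ≈ 0.092, r(3.3125) ≈ 0.335, r(3.4375) ≈ 0.558.
Sum = Δx · [r(2.5625) + r(2.6875) + r(2.8125) + ...].
Sum ≈ -0.236.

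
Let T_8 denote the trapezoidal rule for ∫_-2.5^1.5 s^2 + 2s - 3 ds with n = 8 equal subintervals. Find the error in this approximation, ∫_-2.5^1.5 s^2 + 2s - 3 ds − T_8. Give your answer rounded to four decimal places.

-0.1667

Exact integral: ∫_-2.5^1.5 f(s) ds ≈ -9.666667.
T_8 = -9.5.
Error ≈ -9.666667 − (-9.5) ≈ -0.1667.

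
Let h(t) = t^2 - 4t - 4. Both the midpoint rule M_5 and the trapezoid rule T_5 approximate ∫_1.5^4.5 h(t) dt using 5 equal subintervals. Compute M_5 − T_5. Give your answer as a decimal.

-0.27

M_5 = -18.84.
T_5 = -18.57.
M_5 − T_5 = -0.27.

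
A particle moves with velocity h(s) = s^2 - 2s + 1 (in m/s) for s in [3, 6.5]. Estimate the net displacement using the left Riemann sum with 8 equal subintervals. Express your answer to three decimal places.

47.161

Δs = (6.5 − 3)/8 = 0.4375.
Left endpoints: 3, 3.4375, 3.875, 4.3125, 4.75, 5.1875, 5.625, 6.0625.
h(3) = 4, h(3.4375) = 5.94140625, h(3.875) = 8.265625, h(4.3125) = 10.97265625, h(4.75) = 14.0625, h(5.1875) = 17.53515625, h(5.625) = 21.390625, h(6.0625) = 25.62890625.
Sum = Δs · [h(3) + h(3.4375) + h(3.875) + ...].
Sum ≈ 47.161.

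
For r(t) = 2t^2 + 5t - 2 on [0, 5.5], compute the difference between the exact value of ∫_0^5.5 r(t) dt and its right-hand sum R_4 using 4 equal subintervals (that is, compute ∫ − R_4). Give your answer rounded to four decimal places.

-63.9661

Exact integral: ∫_0^5.5 r(t) dt ≈ 175.541667.
R_4 = 239.5078125.
Error ≈ 175.541667 − 239.5078125 ≈ -63.9661.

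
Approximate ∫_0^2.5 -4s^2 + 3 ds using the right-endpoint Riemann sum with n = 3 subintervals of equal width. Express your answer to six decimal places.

-24.907407

Δs = (2.5 − 0)/3 = 5/6.
Right endpoints: 5/6, 5/3, 2.5.
f(5/6) = 2/9, f(5/3) = -73/9, f(2.5) = -22.
Sum = Δs · [f(5/6) + f(5/3) + f(2.5)].
Sum ≈ -24.907407.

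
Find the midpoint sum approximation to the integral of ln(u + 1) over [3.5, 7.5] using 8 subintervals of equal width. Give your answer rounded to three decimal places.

7.423

Δu = (7.5 − 3.5)/8 = 0.5.
Midpoints: 3.75, 4.25, 4.75, 5.25, 5.75, 6.25, 6.75, 7.25.
f(3.75) ≈ 1.558, f(4.25) ≈ 1.658, f(4.75) ≈ 1.749, f(5.25) ≈ 1.833, f(5.75) ≈ 1.910, f(6.25) ≈ 1.981, f(6.75) ≈ 2.048, f(7.25) ≈ 2.110.
Sum = Δu · [f(3.75) + f(4.25) + f(4.75) + ...].
Sum ≈ 7.423.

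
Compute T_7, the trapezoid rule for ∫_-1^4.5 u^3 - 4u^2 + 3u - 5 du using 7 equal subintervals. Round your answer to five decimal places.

-18.48533

Δu = (4.5 − (-1))/7 = 11/14.
f(-1) = -13, f(-3/14) = -16015/2744, f(4/7) = -1511/343, f(19/14) = -15905/2744, f(15/7) = -2435/343, f(41/14) = -14827/2744, f(26/7) = 755/343, f(4.5) = 18.625.
T_7 = (Δu/2)·[f(u_0) + 2f(u_1) + ... + 2f(u_{6}) + f(u_7)].
Sum ≈ -18.48533.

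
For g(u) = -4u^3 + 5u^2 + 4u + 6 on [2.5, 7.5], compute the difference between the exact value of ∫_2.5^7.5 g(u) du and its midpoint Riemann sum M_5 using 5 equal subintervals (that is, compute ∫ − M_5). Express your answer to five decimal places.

-22.91667

Exact integral: ∫_2.5^7.5 g(u) du ≈ -2317.9166667.
M_5 = -2295.
Error ≈ -2317.9166667 − (-2295) ≈ -22.91667.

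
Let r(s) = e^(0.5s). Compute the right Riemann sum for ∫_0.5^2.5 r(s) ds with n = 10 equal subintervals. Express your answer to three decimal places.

Δs = (2.5 − 0.5)/10 = 0.2.
Right endpoints: 0.7, 0.9, 1.1, 1.3, 1.5, 1.7, 1.9, 2.1, 2.3, 2.5.
r(0.7) ≈ 1.419, r(0.9) ≈ 1.568, r(1.1) ≈ 1.733, r(1.3) ≈ 1.916, r(1.5) ≈ 2.117, r(1.7) ≈ 2.340, r(1.9) ≈ 2.586, r(2.1) ≈ 2.858, r(2.3) ≈ 3.158, r(2.5) ≈ 3.490.
Sum = Δs · [r(0.7) + r(0.9) + r(1.1) + ...].
Sum ≈ 4.637.

4.637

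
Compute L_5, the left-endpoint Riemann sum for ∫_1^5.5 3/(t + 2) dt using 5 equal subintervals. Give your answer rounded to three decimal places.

Δt = (5.5 − 1)/5 = 0.9.
Left endpoints: 1, 1.9, 2.8, 3.7, 4.6.
f(1) = 1, f(1.9) = 10/13, f(2.8) = 0.625, f(3.7) = 10/19, f(4.6) = 5/11.
Sum = Δt · [f(1) + f(1.9) + f(2.8) + f(3.7) + f(4.6)].
Sum ≈ 3.038.

3.038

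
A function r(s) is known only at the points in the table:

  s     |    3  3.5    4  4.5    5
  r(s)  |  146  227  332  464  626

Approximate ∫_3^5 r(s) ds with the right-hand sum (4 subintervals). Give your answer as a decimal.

824.5

Δs = 0.5.
Sum = 0.5·[227 + 332 + 464 + 626] = 824.5.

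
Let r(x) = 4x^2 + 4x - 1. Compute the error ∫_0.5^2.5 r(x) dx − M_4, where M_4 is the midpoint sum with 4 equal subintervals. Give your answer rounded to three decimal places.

0.167

Exact integral: ∫_0.5^2.5 r(x) dx ≈ 30.66667.
M_4 = 30.5.
Error ≈ 30.66667 − 30.5 ≈ 0.167.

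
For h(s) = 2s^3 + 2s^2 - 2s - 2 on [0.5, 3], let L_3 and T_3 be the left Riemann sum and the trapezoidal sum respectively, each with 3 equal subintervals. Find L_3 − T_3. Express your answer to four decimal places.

L_3 ≈ 20.648148.
T_3 ≈ 48.252315.
L_3 − T_3 ≈ -27.6042.

-27.6042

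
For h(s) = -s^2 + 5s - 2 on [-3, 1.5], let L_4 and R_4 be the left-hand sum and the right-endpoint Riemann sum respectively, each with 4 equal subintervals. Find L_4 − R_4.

-32.90625

L_4 = -53.40234375.
R_4 = -20.49609375.
L_4 − R_4 = -32.90625.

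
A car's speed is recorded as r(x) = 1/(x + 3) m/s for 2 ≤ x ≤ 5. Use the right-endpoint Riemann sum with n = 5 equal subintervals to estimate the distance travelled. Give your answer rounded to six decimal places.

Δx = (5 − 2)/5 = 0.6.
Right endpoints: 2.6, 3.2, 3.8, 4.4, 5.
r(2.6) = 5/28, r(3.2) = 5/31, r(3.8) = 5/34, r(4.4) = 5/37, r(5) = 0.125.
Sum = Δx · [r(2.6) + r(3.2) + r(3.8) + r(4.4) + r(5)].
Sum ≈ 0.448233.

0.448233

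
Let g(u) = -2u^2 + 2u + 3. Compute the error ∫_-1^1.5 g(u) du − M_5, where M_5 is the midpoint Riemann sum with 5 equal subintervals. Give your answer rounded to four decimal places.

-0.1042

Exact integral: ∫_-1^1.5 g(u) du ≈ 5.833333.
M_5 = 5.9375.
Error ≈ 5.833333 − 5.9375 ≈ -0.1042.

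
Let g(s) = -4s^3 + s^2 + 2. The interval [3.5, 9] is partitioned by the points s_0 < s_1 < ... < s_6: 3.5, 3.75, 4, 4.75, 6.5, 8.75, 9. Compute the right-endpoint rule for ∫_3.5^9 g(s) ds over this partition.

Subinterval widths: 0.25, 0.25, 0.75, 1.75, 2.25, 0.25.
Right endpoints: 3.75, 4, 4.75, 6.5, 8.75, 9.
g(3.75) = -194.875, g(4) = -238, g(4.75) = -404.125, g(6.5) = -1054.25, g(8.75) = -2601.125, g(9) = -2833.
Sum = Σ Δs_i · g(s_i).
Sum = -8817.03125.

-8817.03125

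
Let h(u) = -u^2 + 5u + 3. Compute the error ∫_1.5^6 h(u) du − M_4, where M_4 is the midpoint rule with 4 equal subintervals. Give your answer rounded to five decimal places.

-0.47461

Exact integral: ∫_1.5^6 h(u) du = 27.
M_4 ≈ 27.4746094.
Error ≈ 27 − 27.4746094 ≈ -0.47461.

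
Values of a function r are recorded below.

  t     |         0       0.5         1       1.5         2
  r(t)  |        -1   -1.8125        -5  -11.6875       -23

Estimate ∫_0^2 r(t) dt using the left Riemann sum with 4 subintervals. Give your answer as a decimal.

-9.75

Δt = 0.5.
Sum = 0.5·[(-1) + (-1.8125) + (-5) + (-11.6875)] = -9.75.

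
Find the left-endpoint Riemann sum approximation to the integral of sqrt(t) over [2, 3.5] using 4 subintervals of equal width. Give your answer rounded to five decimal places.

2.39302

Δt = (3.5 − 2)/4 = 0.375.
Left endpoints: 2, 2.375, 2.75, 3.125.
f(2) ≈ 1.41421, f(2.375) ≈ 1.54110, f(2.75) ≈ 1.65831, f(3.125) ≈ 1.76777.
Sum = Δt · [f(2) + f(2.375) + f(2.75) + f(3.125)].
Sum ≈ 2.39302.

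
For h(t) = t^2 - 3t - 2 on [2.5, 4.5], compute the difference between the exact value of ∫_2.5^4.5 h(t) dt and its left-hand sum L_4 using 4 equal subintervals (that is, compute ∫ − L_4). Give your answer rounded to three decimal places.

Exact integral: ∫_2.5^4.5 h(t) dt ≈ 0.16667.
L_4 = -1.75.
Error ≈ 0.16667 − (-1.75) ≈ 1.917.

1.917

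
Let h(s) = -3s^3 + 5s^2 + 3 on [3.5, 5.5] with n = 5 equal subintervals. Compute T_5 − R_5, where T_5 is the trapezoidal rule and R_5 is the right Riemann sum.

T_5 = -363.81.
R_5 = -419.91.
T_5 − R_5 = 56.1.

56.1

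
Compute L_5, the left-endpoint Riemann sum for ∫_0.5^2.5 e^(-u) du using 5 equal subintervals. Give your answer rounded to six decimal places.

Δu = (2.5 − 0.5)/5 = 0.4.
Left endpoints: 0.5, 0.9, 1.3, 1.7, 2.1.
f(0.5) ≈ 0.606531, f(0.9) ≈ 0.406570, f(1.3) ≈ 0.272532, f(1.7) ≈ 0.182684, f(2.1) ≈ 0.122456.
Sum = Δu · [f(0.5) + f(0.9) + f(1.3) + f(1.7) + f(2.1)].
Sum ≈ 0.636309.

0.636309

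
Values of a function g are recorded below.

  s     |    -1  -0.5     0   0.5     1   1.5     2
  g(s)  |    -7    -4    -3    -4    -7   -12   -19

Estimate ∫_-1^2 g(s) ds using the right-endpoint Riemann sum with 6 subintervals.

Δs = 0.5.
Sum = 0.5·[(-4) + (-3) + (-4) + (-7) + (-12) + (-19)] = -24.5.

-24.5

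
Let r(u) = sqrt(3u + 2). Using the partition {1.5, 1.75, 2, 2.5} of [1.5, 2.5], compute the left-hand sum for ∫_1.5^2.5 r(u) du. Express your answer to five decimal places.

2.72474

Subinterval widths: 0.25, 0.25, 0.5.
Left endpoints: 1.5, 1.75, 2.
r(1.5) ≈ 2.54951, r(1.75) ≈ 2.69258, r(2) ≈ 2.82843.
Sum = Σ Δu_i · r(u_i).
Sum ≈ 2.72474.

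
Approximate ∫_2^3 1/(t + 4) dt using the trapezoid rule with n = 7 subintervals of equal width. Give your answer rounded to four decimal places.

Δt = (3 − 2)/7 = 1/7.
f(2) = 1/6, f(15/7) = 7/43, f(16/7) = 7/44, f(17/7) = 7/45, f(18/7) = 7/46, f(19/7) = 7/47, f(20/7) = 7/48, f(3) = 1/7.
T_7 = (Δt/2)·[f(t_0) + 2f(t_1) + ... + 2f(t_{6}) + f(t_7)].
Sum ≈ 0.1542.

0.1542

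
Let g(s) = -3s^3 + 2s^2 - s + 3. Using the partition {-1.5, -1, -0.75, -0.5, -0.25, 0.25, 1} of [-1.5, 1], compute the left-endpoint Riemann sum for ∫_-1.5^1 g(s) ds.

18.2734375

Subinterval widths: 0.5, 0.25, 0.25, 0.25, 0.5, 0.75.
Left endpoints: -1.5, -1, -0.75, -0.5, -0.25, 0.25.
g(-1.5) = 19.125, g(-1) = 9, g(-0.75) = 6.140625, g(-0.5) = 4.375, g(-0.25) = 3.421875, g(0.25) = 2.828125.
Sum = Σ Δs_i · g(s_i).
Sum = 18.2734375.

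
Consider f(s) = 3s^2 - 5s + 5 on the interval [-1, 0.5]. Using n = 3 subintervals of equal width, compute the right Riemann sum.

8.25

Δs = (0.5 − (-1))/3 = 0.5.
Right endpoints: -0.5, 0, 0.5.
f(-0.5) = 8.25, f(0) = 5, f(0.5) = 3.25.
Sum = Δs · [f(-0.5) + f(0) + f(0.5)].
Sum = 8.25.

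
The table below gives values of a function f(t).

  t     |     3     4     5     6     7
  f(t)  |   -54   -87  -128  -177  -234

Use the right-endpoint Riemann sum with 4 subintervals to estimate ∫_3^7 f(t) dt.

Δt = 1.
Sum = 1·[(-87) + (-128) + (-177) + (-234)] = -626.

-626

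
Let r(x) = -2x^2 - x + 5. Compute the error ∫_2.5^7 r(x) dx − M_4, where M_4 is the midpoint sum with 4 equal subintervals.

Exact integral: ∫_2.5^7 r(x) dx = -217.125.
M_4 = -216.17578125.
Error = -217.125 − (-216.17578125) = -0.94921875.

-0.94921875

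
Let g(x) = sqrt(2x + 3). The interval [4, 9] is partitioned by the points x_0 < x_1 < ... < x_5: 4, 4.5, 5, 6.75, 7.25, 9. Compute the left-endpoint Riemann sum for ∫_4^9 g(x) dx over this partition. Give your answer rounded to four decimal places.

19.0519

Subinterval widths: 0.5, 0.5, 1.75, 0.5, 1.75.
Left endpoints: 4, 4.5, 5, 6.75, 7.25.
g(4) ≈ 3.3166, g(4.5) ≈ 3.4641, g(5) ≈ 3.6056, g(6.75) ≈ 4.0620, g(7.25) ≈ 4.1833.
Sum = Σ Δx_i · g(x_i).
Sum ≈ 19.0519.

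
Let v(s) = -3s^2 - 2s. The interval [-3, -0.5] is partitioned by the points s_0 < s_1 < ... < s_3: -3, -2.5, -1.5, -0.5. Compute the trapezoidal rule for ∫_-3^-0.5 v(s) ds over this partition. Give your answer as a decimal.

Subinterval widths: 0.5, 1, 1.
v(-3) = -21, v(-2.5) = -13.75, v(-1.5) = -3.75, v(-0.5) = 0.25.
On each subinterval the trapezoid contributes (Δs_i/2)·[v(s_{i-1}) + v(s_i)].
Sum = -19.1875.

-19.1875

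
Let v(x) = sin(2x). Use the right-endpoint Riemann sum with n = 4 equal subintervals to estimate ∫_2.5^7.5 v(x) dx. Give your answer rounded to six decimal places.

1.222431

Δx = (7.5 − 2.5)/4 = 1.25.
Right endpoints: 3.75, 5, 6.25, 7.5.
v(3.75) ≈ 0.938000, v(5) ≈ -0.544021, v(6.25) ≈ -0.066322, v(7.5) ≈ 0.650288.
Sum = Δx · [v(3.75) + v(5) + v(6.25) + v(7.5)].
Sum ≈ 1.222431.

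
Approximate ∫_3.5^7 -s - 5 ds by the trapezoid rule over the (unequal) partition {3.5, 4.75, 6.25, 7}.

Subinterval widths: 1.25, 1.5, 0.75.
f(3.5) = -8.5, f(4.75) = -9.75, f(6.25) = -11.25, f(7) = -12.
On each subinterval the trapezoid contributes (Δs_i/2)·[f(s_{i-1}) + f(s_i)].
Sum = -35.875.

-35.875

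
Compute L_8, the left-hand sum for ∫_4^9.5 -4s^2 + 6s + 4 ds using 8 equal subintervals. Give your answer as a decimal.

-724.06640625

Δs = (9.5 − 4)/8 = 0.6875.
Left endpoints: 4, 4.6875, 5.375, 6.0625, 6.75, 7.4375, 8.125, 8.8125.
f(4) = -36, f(4.6875) = -55.765625, f(5.375) = -79.3125, f(6.0625) = -106.640625, f(6.75) = -137.75, f(7.4375) = -172.640625, f(8.125) = -211.3125, f(8.8125) = -253.765625.
Sum = Δs · [f(4) + f(4.6875) + f(5.375) + ...].
Sum = -724.06640625.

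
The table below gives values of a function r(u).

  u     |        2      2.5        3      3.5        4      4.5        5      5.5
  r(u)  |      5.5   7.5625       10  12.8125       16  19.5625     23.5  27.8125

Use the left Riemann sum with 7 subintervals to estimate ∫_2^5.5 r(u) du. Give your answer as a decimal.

Δu = 0.5.
Sum = 0.5·[5.5 + 7.5625 + 10 + 12.8125 + 16 + 19.5625 + 23.5] = 47.46875.

47.46875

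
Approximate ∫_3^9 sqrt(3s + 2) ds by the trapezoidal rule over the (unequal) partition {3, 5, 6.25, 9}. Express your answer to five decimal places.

Subinterval widths: 2, 1.25, 2.75.
f(3) ≈ 3.31662, f(5) ≈ 4.12311, f(6.25) ≈ 4.55522, f(9) ≈ 5.38516.
On each subinterval the trapezoid contributes (Δs_i/2)·[f(s_{i-1}) + f(s_i)].
Sum ≈ 26.53171.

26.53171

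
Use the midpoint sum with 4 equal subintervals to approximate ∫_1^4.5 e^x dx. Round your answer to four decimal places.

84.5749

Δx = (4.5 − 1)/4 = 0.875.
Midpoints: 1.4375, 2.3125, 3.1875, 4.0625.
f(1.4375) ≈ 4.2102, f(2.3125) ≈ 10.0996, f(3.1875) ≈ 24.2278, f(4.0625) ≈ 58.1194.
Sum = Δx · [f(1.4375) + f(2.3125) + f(3.1875) + f(4.0625)].
Sum ≈ 84.5749.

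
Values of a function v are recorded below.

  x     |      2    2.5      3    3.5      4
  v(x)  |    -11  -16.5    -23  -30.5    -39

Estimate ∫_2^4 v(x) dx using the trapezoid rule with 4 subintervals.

Δx = 0.5.
T_4 = (0.5/2)·[(-11) + 2·(-16.5) + 2·(-23) + 2·(-30.5) + (-39)] = -47.5.

-47.5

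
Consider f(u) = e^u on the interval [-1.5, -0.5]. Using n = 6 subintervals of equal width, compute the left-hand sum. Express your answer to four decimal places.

Δu = (-0.5 − (-1.5))/6 = 1/6.
Left endpoints: -1.5, -4/3, -7/6, -1, -5/6, -2/3.
f(-1.5) ≈ 0.2231, f(-4/3) ≈ 0.2636, f(-7/6) ≈ 0.3114, f(-1) ≈ 0.3679, f(-5/6) ≈ 0.4346, f(-2/3) ≈ 0.5134.
Sum = Δu · [f(-1.5) + f(-4/3) + f(-7/6) + ...].
Sum ≈ 0.3523.

0.3523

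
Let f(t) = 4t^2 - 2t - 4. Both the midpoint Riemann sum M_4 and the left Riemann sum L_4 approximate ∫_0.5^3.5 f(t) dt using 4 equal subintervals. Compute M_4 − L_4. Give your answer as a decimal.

14.0625

M_4 = 32.4375.
L_4 = 18.375.
M_4 − L_4 = 14.0625.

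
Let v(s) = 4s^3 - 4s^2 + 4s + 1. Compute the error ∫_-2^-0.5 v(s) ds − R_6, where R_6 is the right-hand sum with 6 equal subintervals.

-6.265625

Exact integral: ∫_-2^-0.5 v(s) ds = -32.4375.
R_6 = -26.171875.
Error = -32.4375 − (-26.171875) = -6.265625.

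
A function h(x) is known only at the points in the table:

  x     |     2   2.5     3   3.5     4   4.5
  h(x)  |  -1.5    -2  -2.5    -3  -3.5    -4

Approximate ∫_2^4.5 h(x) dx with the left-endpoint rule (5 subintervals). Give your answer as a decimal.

Δx = 0.5.
Sum = 0.5·[(-1.5) + (-2) + (-2.5) + (-3) + (-3.5)] = -6.25.

-6.25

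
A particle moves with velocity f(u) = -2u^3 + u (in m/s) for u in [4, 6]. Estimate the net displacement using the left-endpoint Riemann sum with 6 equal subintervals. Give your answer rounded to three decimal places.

Δu = (6 − 4)/6 = 1/3.
Left endpoints: 4, 13/3, 14/3, 5, 16/3, 17/3.
f(4) = -124, f(13/3) = -4277/27, f(14/3) = -5362/27, f(5) = -245, f(16/3) = -8048/27, f(17/3) = -9673/27.
Sum = Δu · [f(4) + f(13/3) + f(14/3) + ...].
Sum ≈ -460.778.

-460.778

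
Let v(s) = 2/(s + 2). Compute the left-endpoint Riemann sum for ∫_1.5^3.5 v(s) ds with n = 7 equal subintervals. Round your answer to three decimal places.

0.934

Δs = (3.5 − 1.5)/7 = 2/7.
Left endpoints: 1.5, 25/14, 29/14, 33/14, 37/14, 41/14, 45/14.
v(1.5) = 4/7, v(25/14) = 28/53, v(29/14) = 28/57, v(33/14) = 28/61, v(37/14) = 28/65, v(41/14) = 28/69, v(45/14) = 28/73.
Sum = Δs · [v(1.5) + v(25/14) + v(29/14) + ...].
Sum ≈ 0.934.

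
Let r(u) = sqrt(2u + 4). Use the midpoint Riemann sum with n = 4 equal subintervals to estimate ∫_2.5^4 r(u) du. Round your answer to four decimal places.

Δu = (4 − 2.5)/4 = 0.375.
Midpoints: 2.6875, 3.0625, 3.4375, 3.8125.
r(2.6875) ≈ 3.0619, r(3.0625) ≈ 3.1820, r(3.4375) ≈ 3.2977, r(3.8125) ≈ 3.4095.
Sum = Δu · [r(2.6875) + r(3.0625) + r(3.4375) + r(3.8125)].
Sum ≈ 4.8567.

4.8567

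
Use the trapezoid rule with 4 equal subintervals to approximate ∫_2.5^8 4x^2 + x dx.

697.640625

Δx = (8 − 2.5)/4 = 1.375.
f(2.5) = 27.5, f(3.875) = 63.9375, f(5.25) = 115.5, f(6.625) = 182.1875, f(8) = 264.
T_4 = (Δx/2)·[f(x_0) + 2f(x_1) + 2f(x_2) + 2f(x_3) + f(x_4)].
Sum = 697.640625.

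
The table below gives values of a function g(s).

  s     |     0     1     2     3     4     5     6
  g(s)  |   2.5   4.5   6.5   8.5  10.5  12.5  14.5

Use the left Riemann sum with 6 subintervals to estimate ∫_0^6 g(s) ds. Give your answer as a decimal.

Δs = 1.
Sum = 1·[2.5 + 4.5 + 6.5 + 8.5 + 10.5 + 12.5] = 45.

45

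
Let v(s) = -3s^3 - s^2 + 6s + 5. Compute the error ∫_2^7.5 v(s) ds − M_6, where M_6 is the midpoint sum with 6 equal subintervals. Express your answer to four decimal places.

-16.8493

Exact integral: ∫_2^7.5 v(s) ds ≈ -2314.755208.
M_6 ≈ -2297.905888.
Error ≈ -2314.755208 − (-2297.905888) ≈ -16.8493.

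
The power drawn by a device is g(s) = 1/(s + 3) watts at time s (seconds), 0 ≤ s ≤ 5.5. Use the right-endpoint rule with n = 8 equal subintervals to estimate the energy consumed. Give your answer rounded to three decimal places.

Δs = (5.5 − 0)/8 = 0.6875.
Right endpoints: 0.6875, 1.375, 2.0625, 2.75, 3.4375, 4.125, 4.8125, 5.5.
g(0.6875) = 16/59, g(1.375) = 8/35, g(2.0625) = 16/81, g(2.75) = 4/23, g(3.4375) = 16/103, g(4.125) = 8/57, g(4.8125) = 0.128, g(5.5) = 2/17.
Sum = Δs · [g(0.6875) + g(1.375) + g(2.0625) + ...].
Sum ≈ 0.971.

0.971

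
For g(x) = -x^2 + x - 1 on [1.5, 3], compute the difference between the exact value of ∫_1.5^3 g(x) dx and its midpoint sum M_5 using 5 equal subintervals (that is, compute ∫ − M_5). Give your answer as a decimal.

Exact integral: ∫_1.5^3 g(x) dx = -6.
M_5 = -5.98875.
Error = -6 − (-5.98875) = -0.01125.

-0.01125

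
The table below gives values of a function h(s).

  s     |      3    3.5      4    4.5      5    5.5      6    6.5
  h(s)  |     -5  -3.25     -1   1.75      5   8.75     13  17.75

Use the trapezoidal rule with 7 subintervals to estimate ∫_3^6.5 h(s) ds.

15.3125

Δs = 0.5.
T_7 = (0.5/2)·[(-5) + 2·(-3.25) + 2·(-1) + 2·1.75 + 2·5 + 2·8.75 + 2·13 + 17.75] = 15.3125.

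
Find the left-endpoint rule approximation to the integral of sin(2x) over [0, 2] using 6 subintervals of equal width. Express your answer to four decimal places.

Δx = (2 − 0)/6 = 1/3.
Left endpoints: 0, 1/3, 2/3, 1, 4/3, 5/3.
f(0) ≈ 0.0000, f(1/3) ≈ 0.6184, f(2/3) ≈ 0.9719, f(1) ≈ 0.9093, f(4/3) ≈ 0.4573, f(5/3) ≈ -0.1906.
Sum = Δx · [f(0) + f(1/3) + f(2/3) + ...].
Sum ≈ 0.9221.

0.9221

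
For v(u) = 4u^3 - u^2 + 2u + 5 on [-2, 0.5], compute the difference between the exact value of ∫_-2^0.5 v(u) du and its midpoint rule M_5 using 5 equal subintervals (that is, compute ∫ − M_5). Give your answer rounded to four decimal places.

Exact integral: ∫_-2^0.5 v(u) du ≈ -9.895833.
M_5 = -9.375.
Error ≈ -9.895833 − (-9.375) ≈ -0.5208.

-0.5208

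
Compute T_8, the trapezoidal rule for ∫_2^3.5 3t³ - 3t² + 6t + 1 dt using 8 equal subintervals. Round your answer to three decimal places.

92.113

Δt = (3.5 − 2)/8 = 0.1875.
f(2) = 25, f(2.1875) = 127681/4096, f(2.375) = 19721/512, f(2.5625) = 193147/4096, f(2.75) = 57.203125, f(2.9375) = 281725/4096, f(3.125) = 41987/512, f(3.3125) = 397303/4096, f(3.5) = 113.875.
T_8 = (Δt/2)·[f(t_0) + 2f(t_1) + ... + 2f(t_{7}) + f(t_8)].
Sum ≈ 92.113.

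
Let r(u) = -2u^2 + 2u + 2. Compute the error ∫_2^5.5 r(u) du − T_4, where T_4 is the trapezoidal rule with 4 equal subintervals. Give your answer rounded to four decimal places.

0.8932

Exact integral: ∫_2^5.5 r(u) du ≈ -72.333333.
T_4 = -73.2265625.
Error ≈ -72.333333 − (-73.2265625) ≈ 0.8932.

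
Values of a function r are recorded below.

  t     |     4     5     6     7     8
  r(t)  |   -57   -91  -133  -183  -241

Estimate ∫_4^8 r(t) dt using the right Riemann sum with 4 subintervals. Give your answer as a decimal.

Δt = 1.
Sum = 1·[(-91) + (-133) + (-183) + (-241)] = -648.

-648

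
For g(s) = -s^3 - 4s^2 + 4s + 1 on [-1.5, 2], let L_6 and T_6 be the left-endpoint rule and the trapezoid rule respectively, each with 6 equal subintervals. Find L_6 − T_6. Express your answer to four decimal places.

L_6 ≈ -10.567853.
T_6 ≈ -11.843895.
L_6 − T_6 ≈ 1.2760.

1.2760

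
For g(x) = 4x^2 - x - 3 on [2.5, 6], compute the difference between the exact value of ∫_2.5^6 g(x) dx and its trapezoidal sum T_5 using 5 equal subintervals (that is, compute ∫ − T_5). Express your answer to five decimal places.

Exact integral: ∫_2.5^6 g(x) dx ≈ 241.7916667.
T_5 = 242.935.
Error ≈ 241.7916667 − 242.935 ≈ -1.14333.

-1.14333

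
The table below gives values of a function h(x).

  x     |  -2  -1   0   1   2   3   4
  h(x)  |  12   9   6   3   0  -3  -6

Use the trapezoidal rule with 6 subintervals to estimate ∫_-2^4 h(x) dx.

Δx = 1.
T_6 = (1/2)·[12 + 2·9 + 2·6 + 2·3 + 2·0 + 2·(-3) + (-6)] = 18.

18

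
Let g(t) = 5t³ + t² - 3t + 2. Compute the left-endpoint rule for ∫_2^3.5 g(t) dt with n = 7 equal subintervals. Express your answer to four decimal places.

Δt = (3.5 − 2)/7 = 3/14.
Left endpoints: 2, 31/14, 17/7, 37/14, 20/7, 43/14, 23/7.
g(2) = 40, g(31/14) = 149669/2744, g(17/7) = 24775/343, g(37/14) = 256163/2744, g(20/7) = 40546/343, g(43/14) = 403625/2744, g(23/7) = 61843/343.
Sum = Δt · [g(2) + g(31/14) + g(17/7) + ...].
Sum ≈ 151.2283.

151.2283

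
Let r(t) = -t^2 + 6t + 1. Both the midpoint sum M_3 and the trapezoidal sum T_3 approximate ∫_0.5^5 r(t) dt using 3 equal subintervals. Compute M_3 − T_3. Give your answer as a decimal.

M_3 = 37.96875.
T_3 = 35.4375.
M_3 − T_3 = 2.53125.

2.53125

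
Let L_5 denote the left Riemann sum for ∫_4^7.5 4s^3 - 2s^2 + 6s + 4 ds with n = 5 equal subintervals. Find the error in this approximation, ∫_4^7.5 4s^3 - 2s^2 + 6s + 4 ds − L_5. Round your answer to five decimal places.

461.04917

Exact integral: ∫_4^7.5 f(s) ds ≈ 2804.2291667.
L_5 = 2343.18.
Error ≈ 2804.2291667 − 2343.18 ≈ 461.04917.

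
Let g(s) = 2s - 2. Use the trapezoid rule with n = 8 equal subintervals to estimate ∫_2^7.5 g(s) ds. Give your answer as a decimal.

41.25

Δs = (7.5 − 2)/8 = 0.6875.
g(2) = 2, g(2.6875) = 3.375, g(3.375) = 4.75, g(4.0625) = 6.125, g(4.75) = 7.5, g(5.4375) = 8.875, g(6.125) = 10.25, g(6.8125) = 11.625, g(7.5) = 13.
T_8 = (Δs/2)·[g(s_0) + 2g(s_1) + ... + 2g(s_{7}) + g(s_8)].
Sum = 41.25.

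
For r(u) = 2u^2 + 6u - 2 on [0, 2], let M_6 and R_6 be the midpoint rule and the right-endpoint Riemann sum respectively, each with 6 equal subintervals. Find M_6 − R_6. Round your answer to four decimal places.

-3.4444

M_6 ≈ 13.296296.
R_6 ≈ 16.740741.
M_6 − R_6 ≈ -3.4444.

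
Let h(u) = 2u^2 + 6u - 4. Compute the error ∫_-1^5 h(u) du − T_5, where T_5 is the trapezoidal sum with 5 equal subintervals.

Exact integral: ∫_-1^5 h(u) du = 132.
T_5 = 134.88.
Error = 132 − 134.88 = -2.88.

-2.88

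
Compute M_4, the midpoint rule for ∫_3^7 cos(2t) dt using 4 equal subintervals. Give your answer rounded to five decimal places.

0.75464

Δt = (7 − 3)/4 = 1.
Midpoints: 3.5, 4.5, 5.5, 6.5.
f(3.5) ≈ 0.75390, f(4.5) ≈ -0.91113, f(5.5) ≈ 0.00443, f(6.5) ≈ 0.90745.
Sum = Δt · [f(3.5) + f(4.5) + f(5.5) + f(6.5)].
Sum ≈ 0.75464.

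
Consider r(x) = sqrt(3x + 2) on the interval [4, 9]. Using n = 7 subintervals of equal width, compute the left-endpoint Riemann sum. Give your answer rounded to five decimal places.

22.47152

Δx = (9 − 4)/7 = 5/7.
Left endpoints: 4, 33/7, 38/7, 43/7, 48/7, 53/7, 58/7.
r(4) ≈ 3.74166, r(33/7) ≈ 4.01782, r(38/7) ≈ 4.27618, r(43/7) ≈ 4.51980, r(48/7) ≈ 4.75094, r(53/7) ≈ 4.97135, r(58/7) ≈ 5.18239.
Sum = Δx · [r(4) + r(33/7) + r(38/7) + ...].
Sum ≈ 22.47152.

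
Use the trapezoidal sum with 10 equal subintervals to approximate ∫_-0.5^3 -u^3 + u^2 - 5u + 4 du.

-19.26421875

Δu = (3 − (-0.5))/10 = 0.35.
f(-0.5) = 6.875, f(-0.15) = 4.775875, f(0.2) = 3.032, f(0.55) = 1.386125, f(0.9) = -0.419, f(1.25) = -2.640625, f(1.6) = -5.536, f(1.95) = -9.362375, f(2.3) = -14.377, f(2.65) = -20.837125, f(3) = -29.
T_10 = (Δu/2)·[f(u_0) + 2f(u_1) + ... + 2f(u_{9}) + f(u_10)].
Sum = -19.26421875.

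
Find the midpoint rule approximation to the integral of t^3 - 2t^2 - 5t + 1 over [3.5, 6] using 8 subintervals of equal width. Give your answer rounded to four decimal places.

113.9435

Δt = (6 − 3.5)/8 = 0.3125.
Midpoints: 3.65625, 3.96875, 4.28125, 4.59375, 4.90625, 5.21875, 5.53125, 5.84375.
f(3.65625) = 159245/32768, f(3.96875) = 398655/32768, f(4.28125) = 701465/32768, f(4.59375) = 1073675/32768, f(4.90625) = 1521285/32768, f(5.21875) = 2050295/32768, f(5.53125) = 2666705/32768, f(5.84375) = 3376515/32768.
Sum = Δt · [f(3.65625) + f(3.96875) + f(4.28125) + ...].
Sum ≈ 113.9435.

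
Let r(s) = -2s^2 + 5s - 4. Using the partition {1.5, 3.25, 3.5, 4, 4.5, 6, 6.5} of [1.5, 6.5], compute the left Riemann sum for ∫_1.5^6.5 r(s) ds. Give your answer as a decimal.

Subinterval widths: 1.75, 0.25, 0.5, 0.5, 1.5, 0.5.
Left endpoints: 1.5, 3.25, 3.5, 4, 4.5, 6.
r(1.5) = -1, r(3.25) = -8.875, r(3.5) = -11, r(4) = -16, r(4.5) = -22, r(6) = -46.
Sum = Σ Δs_i · r(s_i).
Sum = -73.46875.

-73.46875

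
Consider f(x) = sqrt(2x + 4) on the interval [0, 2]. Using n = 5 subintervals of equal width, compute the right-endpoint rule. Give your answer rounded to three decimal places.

Δx = (2 − 0)/5 = 0.4.
Right endpoints: 0.4, 0.8, 1.2, 1.6, 2.
f(0.4) ≈ 2.191, f(0.8) ≈ 2.366, f(1.2) ≈ 2.530, f(1.6) ≈ 2.683, f(2) ≈ 2.828.
Sum = Δx · [f(0.4) + f(0.8) + f(1.2) + f(1.6) + f(2)].
Sum ≈ 5.040.

5.040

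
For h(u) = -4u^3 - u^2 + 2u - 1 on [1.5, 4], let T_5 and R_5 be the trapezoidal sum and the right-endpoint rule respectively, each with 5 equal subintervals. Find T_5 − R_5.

62.8125

T_5 = -263.4375.
R_5 = -326.25.
T_5 − R_5 = 62.8125.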